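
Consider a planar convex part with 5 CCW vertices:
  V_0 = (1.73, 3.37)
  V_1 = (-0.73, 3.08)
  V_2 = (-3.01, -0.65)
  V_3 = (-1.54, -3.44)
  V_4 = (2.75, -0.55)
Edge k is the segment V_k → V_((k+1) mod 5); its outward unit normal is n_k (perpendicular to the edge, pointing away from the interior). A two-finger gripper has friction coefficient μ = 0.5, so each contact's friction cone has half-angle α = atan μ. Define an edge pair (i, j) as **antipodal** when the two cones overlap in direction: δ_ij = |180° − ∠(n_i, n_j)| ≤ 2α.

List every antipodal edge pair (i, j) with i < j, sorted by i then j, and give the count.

count = 4; pairs: (0,3), (1,3), (1,4), (2,4)

α = atan 0.5 = 26.57°;  2α = 53.13°
n_0 = (-0.1171, +0.9931)
n_1 = (-0.8532, +0.5215)
n_2 = (-0.8847, -0.4661)
n_3 = (+0.5587, -0.8294)
n_4 = (+0.9678, +0.2518)
  (0,1): δ = 128.16°  ·
  (0,2): δ = 68.94°  ·
  (0,3): δ = 27.24°  ✓
  (0,4): δ = 97.86°  ·
  (1,2): δ = 120.78°  ·
  (1,3): δ = 24.60°  ✓
  (1,4): δ = 46.02°  ✓
  (2,3): δ = 83.82°  ·
  (2,4): δ = 13.20°  ✓
  (3,4): δ = 109.38°  ·
antipodal pairs: 4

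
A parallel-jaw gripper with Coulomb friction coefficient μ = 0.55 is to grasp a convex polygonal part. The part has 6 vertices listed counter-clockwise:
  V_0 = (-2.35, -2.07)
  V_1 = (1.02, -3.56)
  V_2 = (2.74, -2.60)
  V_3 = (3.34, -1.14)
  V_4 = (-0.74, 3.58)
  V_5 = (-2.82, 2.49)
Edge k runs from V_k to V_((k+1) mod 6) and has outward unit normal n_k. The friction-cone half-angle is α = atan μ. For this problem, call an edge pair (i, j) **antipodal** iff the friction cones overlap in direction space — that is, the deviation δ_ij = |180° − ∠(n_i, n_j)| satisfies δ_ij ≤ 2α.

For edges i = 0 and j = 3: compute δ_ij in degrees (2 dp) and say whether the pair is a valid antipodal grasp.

α = atan 0.55 = 28.81°;  2α = 57.62°
edge 0: e_0 = (+3.37, -1.49);  n_0 = (-0.4044, -0.9146)
edge 3: e_3 = (-4.08, +4.72);  n_3 = (+0.7565, +0.6540)
∠(n_0, n_3) = 154.69°
δ = |180° − 154.69°| = 25.31°
25.31° ≤ 2α = 57.62°  →  valid

δ = 25.31°, valid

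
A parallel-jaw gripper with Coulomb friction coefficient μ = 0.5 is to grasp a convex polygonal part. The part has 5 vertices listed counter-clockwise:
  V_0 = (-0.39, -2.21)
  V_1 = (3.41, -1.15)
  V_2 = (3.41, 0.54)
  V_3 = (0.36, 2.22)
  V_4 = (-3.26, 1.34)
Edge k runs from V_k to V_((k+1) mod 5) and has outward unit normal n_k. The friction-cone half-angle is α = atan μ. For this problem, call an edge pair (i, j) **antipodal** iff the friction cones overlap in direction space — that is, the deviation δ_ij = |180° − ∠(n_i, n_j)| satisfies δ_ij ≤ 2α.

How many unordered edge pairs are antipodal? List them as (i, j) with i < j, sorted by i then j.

count = 4; pairs: (0,2), (0,3), (1,4), (2,4)

α = atan 0.5 = 26.57°;  2α = 53.13°
n_0 = (+0.2687, -0.9632)
n_1 = (+1.0000, -0.0000)
n_2 = (+0.4825, +0.8759)
n_3 = (-0.2362, +0.9717)
n_4 = (-0.7777, -0.6287)
  (0,1): δ = 105.59°  ·
  (0,2): δ = 44.43°  ✓
  (0,3): δ = 1.92°  ✓
  (0,4): δ = 113.37°  ·
  (1,2): δ = 118.85°  ·
  (1,3): δ = 76.34°  ·
  (1,4): δ = 38.95°  ✓
  (2,3): δ = 137.49°  ·
  (2,4): δ = 22.20°  ✓
  (3,4): δ = 64.71°  ·
antipodal pairs: 4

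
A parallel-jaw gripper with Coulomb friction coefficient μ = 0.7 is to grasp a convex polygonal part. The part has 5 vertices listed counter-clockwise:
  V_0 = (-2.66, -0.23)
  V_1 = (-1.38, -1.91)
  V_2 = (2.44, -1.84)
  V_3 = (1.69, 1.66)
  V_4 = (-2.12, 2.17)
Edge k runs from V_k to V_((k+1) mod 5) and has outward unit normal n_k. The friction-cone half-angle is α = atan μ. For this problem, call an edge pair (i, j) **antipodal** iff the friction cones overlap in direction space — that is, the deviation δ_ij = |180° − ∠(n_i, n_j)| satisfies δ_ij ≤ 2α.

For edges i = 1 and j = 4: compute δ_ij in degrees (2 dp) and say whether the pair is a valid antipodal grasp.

α = atan 0.7 = 34.99°;  2α = 69.98°
edge 1: e_1 = (+3.82, +0.07);  n_1 = (+0.0183, -0.9998)
edge 4: e_4 = (-0.54, -2.40);  n_4 = (-0.9756, +0.2195)
∠(n_1, n_4) = 103.73°
δ = |180° − 103.73°| = 76.27°
76.27° > 2α = 69.98°  →  invalid

δ = 76.27°, invalid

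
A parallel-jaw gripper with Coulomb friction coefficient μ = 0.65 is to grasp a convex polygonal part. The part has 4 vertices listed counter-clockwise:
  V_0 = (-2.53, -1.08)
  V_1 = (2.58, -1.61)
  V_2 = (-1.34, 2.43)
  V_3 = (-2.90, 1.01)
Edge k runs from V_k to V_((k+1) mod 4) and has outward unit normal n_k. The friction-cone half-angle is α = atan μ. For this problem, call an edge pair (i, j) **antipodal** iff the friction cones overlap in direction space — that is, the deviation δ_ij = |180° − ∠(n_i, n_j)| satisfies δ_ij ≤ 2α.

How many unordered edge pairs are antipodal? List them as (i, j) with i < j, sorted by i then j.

α = atan 0.65 = 33.02°;  2α = 66.05°
n_0 = (-0.1032, -0.9947)
n_1 = (+0.7177, +0.6964)
n_2 = (-0.6731, +0.7395)
n_3 = (-0.9847, -0.1743)
  (0,1): δ = 39.94°  ✓
  (0,2): δ = 48.23°  ✓
  (0,3): δ = 105.96°  ·
  (1,2): δ = 91.83°  ·
  (1,3): δ = 34.10°  ✓
  (2,3): δ = 122.27°  ·
antipodal pairs: 3

count = 3; pairs: (0,1), (0,2), (1,3)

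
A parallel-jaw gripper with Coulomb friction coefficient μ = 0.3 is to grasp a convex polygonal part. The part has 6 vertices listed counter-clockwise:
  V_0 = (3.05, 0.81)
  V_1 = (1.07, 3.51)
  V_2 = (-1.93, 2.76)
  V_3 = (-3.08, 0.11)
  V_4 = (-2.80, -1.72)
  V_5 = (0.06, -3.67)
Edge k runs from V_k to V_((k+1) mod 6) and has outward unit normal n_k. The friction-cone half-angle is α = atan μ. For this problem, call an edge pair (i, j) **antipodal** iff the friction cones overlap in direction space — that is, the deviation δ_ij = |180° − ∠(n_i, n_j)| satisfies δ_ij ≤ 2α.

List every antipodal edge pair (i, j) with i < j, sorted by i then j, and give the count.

α = atan 0.3 = 16.70°;  2α = 33.40°
n_0 = (+0.8064, +0.5914)
n_1 = (-0.2425, +0.9701)
n_2 = (-0.9173, +0.3981)
n_3 = (-0.9885, -0.1512)
n_4 = (-0.5633, -0.8262)
n_5 = (+0.8318, -0.5551)
  (0,1): δ = 112.22°  ·
  (0,2): δ = 59.71°  ·
  (0,3): δ = 27.55°  ✓
  (0,4): δ = 19.46°  ✓
  (0,5): δ = 110.03°  ·
  (1,2): δ = 127.50°  ·
  (1,3): δ = 95.34°  ·
  (1,4): δ = 48.32°  ·
  (1,5): δ = 42.24°  ·
  (2,3): δ = 147.84°  ·
  (2,4): δ = 100.83°  ·
  (2,5): δ = 10.26°  ✓
  (3,4): δ = 132.99°  ·
  (3,5): δ = 42.42°  ·
  (4,5): δ = 89.43°  ·
antipodal pairs: 3

count = 3; pairs: (0,3), (0,4), (2,5)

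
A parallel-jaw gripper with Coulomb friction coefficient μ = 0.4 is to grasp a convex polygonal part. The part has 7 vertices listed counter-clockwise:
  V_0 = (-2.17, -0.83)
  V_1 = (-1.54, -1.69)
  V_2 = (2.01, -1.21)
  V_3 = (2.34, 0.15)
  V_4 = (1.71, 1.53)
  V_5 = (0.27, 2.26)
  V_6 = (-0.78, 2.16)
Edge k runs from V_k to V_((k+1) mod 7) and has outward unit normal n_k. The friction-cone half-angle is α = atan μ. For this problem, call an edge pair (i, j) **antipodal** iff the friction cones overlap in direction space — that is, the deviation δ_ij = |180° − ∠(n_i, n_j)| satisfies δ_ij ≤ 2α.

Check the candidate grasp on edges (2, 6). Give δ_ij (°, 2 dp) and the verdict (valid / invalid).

α = atan 0.4 = 21.80°;  2α = 43.60°
edge 2: e_2 = (+0.33, +1.36);  n_2 = (+0.9718, -0.2358)
edge 6: e_6 = (-1.39, -2.99);  n_6 = (-0.9068, +0.4216)
∠(n_2, n_6) = 168.71°
δ = |180° − 168.71°| = 11.29°
11.29° ≤ 2α = 43.60°  →  valid

δ = 11.29°, valid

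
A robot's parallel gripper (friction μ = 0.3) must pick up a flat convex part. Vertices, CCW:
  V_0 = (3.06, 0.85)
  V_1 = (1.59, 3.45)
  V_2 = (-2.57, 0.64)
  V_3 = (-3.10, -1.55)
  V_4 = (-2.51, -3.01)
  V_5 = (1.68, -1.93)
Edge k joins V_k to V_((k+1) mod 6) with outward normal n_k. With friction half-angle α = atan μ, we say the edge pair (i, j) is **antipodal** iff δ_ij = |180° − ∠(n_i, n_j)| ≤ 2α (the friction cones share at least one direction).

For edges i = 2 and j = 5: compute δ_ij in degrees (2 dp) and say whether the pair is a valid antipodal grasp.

α = atan 0.3 = 16.70°;  2α = 33.40°
edge 2: e_2 = (-0.53, -2.19);  n_2 = (-0.9719, +0.2352)
edge 5: e_5 = (+1.38, +2.78);  n_5 = (+0.8957, -0.4446)
∠(n_2, n_5) = 167.20°
δ = |180° − 167.20°| = 12.80°
12.80° ≤ 2α = 33.40°  →  valid

δ = 12.80°, valid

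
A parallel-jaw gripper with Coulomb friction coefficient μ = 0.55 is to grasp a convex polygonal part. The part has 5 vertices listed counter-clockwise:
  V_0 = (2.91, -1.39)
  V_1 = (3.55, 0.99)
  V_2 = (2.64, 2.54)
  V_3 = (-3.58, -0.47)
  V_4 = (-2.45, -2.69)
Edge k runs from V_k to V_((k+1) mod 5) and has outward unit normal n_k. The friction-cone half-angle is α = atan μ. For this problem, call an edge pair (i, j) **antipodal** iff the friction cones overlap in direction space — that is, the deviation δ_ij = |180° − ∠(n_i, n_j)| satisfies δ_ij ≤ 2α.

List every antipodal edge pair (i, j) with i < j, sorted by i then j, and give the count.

α = atan 0.55 = 28.81°;  2α = 57.62°
n_0 = (+0.9657, -0.2597)
n_1 = (+0.8624, +0.5063)
n_2 = (-0.4356, +0.9001)
n_3 = (-0.8912, -0.4536)
n_4 = (+0.2357, -0.9718)
  (0,1): δ = 134.53°  ·
  (0,2): δ = 49.13°  ✓
  (0,3): δ = 42.03°  ✓
  (0,4): δ = 118.68°  ·
  (1,2): δ = 94.59°  ·
  (1,3): δ = 3.44°  ✓
  (1,4): δ = 73.22°  ·
  (2,3): δ = 88.85°  ·
  (2,4): δ = 12.19°  ✓
  (3,4): δ = 103.34°  ·
antipodal pairs: 4

count = 4; pairs: (0,2), (0,3), (1,3), (2,4)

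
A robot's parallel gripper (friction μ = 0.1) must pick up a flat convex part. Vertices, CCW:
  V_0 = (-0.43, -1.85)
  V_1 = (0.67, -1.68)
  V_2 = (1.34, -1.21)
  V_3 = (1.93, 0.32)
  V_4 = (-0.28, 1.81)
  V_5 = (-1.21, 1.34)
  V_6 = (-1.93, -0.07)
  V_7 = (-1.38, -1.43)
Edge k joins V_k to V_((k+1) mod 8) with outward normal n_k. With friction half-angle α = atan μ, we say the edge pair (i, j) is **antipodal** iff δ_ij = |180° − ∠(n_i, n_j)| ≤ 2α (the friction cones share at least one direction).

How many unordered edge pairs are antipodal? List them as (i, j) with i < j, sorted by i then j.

α = atan 0.1 = 5.71°;  2α = 11.42°
n_0 = (+0.1527, -0.9883)
n_1 = (+0.5743, -0.8187)
n_2 = (+0.9330, -0.3598)
n_3 = (+0.5590, +0.8292)
n_4 = (-0.4510, +0.8925)
n_5 = (-0.8906, +0.4548)
n_6 = (-0.9271, -0.3749)
n_7 = (-0.4044, -0.9146)
  (0,1): δ = 153.74°  ·
  (0,2): δ = 119.87°  ·
  (0,3): δ = 42.77°  ·
  (0,4): δ = 18.03°  ·
  (0,5): δ = 54.16°  ·
  (0,6): δ = 103.23°  ·
  (0,7): δ = 147.36°  ·
  (1,2): δ = 146.14°  ·
  (1,3): δ = 69.04°  ·
  (1,4): δ = 8.24°  ✓
  (1,5): δ = 27.90°  ·
  (1,6): δ = 76.97°  ·
  (1,7): δ = 121.10°  ·
  (2,3): δ = 102.90°  ·
  (2,4): δ = 42.10°  ·
  (2,5): δ = 5.96°  ✓
  (2,6): δ = 43.11°  ·
  (2,7): δ = 87.24°  ·
  (3,4): δ = 119.20°  ·
  (3,5): δ = 83.06°  ·
  (3,6): δ = 33.99°  ·
  (3,7): δ = 10.14°  ✓
  (4,5): δ = 143.86°  ·
  (4,6): δ = 94.79°  ·
  (4,7): δ = 50.66°  ·
  (5,6): δ = 130.93°  ·
  (5,7): δ = 86.80°  ·
  (6,7): δ = 135.87°  ·
antipodal pairs: 3

count = 3; pairs: (1,4), (2,5), (3,7)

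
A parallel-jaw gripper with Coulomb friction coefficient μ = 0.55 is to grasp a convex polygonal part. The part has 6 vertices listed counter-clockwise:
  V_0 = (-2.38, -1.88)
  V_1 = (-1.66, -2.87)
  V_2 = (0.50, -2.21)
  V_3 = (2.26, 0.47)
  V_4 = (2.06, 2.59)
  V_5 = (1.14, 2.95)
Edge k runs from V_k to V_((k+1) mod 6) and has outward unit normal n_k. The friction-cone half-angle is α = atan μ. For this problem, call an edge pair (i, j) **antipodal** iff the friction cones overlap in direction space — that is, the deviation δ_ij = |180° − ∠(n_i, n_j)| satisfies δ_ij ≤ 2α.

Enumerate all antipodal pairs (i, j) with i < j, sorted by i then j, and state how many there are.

count = 6; pairs: (0,3), (0,4), (1,4), (1,5), (2,5), (3,5)

α = atan 0.55 = 28.81°;  2α = 57.62°
n_0 = (-0.8087, -0.5882)
n_1 = (+0.2922, -0.9564)
n_2 = (+0.8359, -0.5489)
n_3 = (+0.9956, +0.0939)
n_4 = (+0.3644, +0.9312)
n_5 = (-0.8082, +0.5890)
  (0,1): δ = 109.04°  ·
  (0,2): δ = 69.32°  ·
  (0,3): δ = 30.64°  ✓
  (0,4): δ = 32.60°  ✓
  (0,5): δ = 107.89°  ·
  (1,2): δ = 140.28°  ·
  (1,3): δ = 101.60°  ·
  (1,4): δ = 38.36°  ✓
  (1,5): δ = 36.93°  ✓
  (2,3): δ = 141.32°  ·
  (2,4): δ = 78.08°  ·
  (2,5): δ = 2.79°  ✓
  (3,4): δ = 116.76°  ·
  (3,5): δ = 41.47°  ✓
  (4,5): δ = 104.71°  ·
antipodal pairs: 6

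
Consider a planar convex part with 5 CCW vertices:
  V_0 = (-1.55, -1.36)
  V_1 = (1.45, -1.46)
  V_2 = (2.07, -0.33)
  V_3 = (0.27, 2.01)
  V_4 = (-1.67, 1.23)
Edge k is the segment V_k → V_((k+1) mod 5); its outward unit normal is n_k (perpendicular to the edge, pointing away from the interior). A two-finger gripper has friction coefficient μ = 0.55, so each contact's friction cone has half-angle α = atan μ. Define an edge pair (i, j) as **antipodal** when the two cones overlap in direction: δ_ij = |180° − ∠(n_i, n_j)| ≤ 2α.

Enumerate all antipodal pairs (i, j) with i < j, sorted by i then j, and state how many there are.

count = 5; pairs: (0,2), (0,3), (1,3), (1,4), (2,4)

α = atan 0.55 = 28.81°;  2α = 57.62°
n_0 = (-0.0333, -0.9994)
n_1 = (+0.8767, -0.4810)
n_2 = (+0.7926, +0.6097)
n_3 = (-0.3730, +0.9278)
n_4 = (-0.9989, -0.0463)
  (0,1): δ = 116.84°  ·
  (0,2): δ = 50.52°  ✓
  (0,3): δ = 23.81°  ✓
  (0,4): δ = 94.56°  ·
  (1,2): δ = 113.68°  ·
  (1,3): δ = 39.34°  ✓
  (1,4): δ = 31.41°  ✓
  (2,3): δ = 105.67°  ·
  (2,4): δ = 34.92°  ✓
  (3,4): δ = 109.25°  ·
antipodal pairs: 5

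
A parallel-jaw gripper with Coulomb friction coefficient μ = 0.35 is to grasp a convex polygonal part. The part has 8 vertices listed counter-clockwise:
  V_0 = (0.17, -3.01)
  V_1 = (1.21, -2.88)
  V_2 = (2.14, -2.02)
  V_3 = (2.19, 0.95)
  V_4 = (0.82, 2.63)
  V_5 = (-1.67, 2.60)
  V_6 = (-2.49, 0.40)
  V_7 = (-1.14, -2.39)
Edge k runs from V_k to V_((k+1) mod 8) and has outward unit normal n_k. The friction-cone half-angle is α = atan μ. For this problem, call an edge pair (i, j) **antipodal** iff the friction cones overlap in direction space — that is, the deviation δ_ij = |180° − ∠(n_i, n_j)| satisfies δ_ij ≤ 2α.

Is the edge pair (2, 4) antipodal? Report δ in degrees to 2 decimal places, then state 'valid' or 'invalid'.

α = atan 0.35 = 19.29°;  2α = 38.58°
edge 2: e_2 = (+0.05, +2.97);  n_2 = (+0.9999, -0.0168)
edge 4: e_4 = (-2.49, -0.03);  n_4 = (-0.0120, +0.9999)
∠(n_2, n_4) = 91.65°
δ = |180° − 91.65°| = 88.35°
88.35° > 2α = 38.58°  →  invalid

δ = 88.35°, invalid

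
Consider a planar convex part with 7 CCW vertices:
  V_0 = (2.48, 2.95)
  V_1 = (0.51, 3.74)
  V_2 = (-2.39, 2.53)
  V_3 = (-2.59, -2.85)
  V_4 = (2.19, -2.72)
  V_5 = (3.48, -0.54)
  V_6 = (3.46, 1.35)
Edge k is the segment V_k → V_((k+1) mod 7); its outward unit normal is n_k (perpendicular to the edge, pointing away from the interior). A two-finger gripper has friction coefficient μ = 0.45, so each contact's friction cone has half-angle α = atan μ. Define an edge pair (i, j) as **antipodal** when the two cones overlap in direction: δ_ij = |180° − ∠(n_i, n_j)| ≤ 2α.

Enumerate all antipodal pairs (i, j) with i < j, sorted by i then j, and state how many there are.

count = 6; pairs: (0,3), (1,3), (1,4), (2,4), (2,5), (2,6)

α = atan 0.45 = 24.23°;  2α = 48.46°
n_0 = (+0.3722, +0.9282)
n_1 = (-0.3851, +0.9229)
n_2 = (-0.9993, +0.0371)
n_3 = (+0.0272, -0.9996)
n_4 = (+0.8606, -0.5093)
n_5 = (+0.9999, +0.0106)
n_6 = (+0.8528, +0.5223)
  (0,1): δ = 135.50°  ·
  (0,2): δ = 70.28°  ·
  (0,3): δ = 23.41°  ✓
  (0,4): δ = 81.24°  ·
  (0,5): δ = 112.46°  ·
  (0,6): δ = 143.34°  ·
  (1,2): δ = 114.78°  ·
  (1,3): δ = 21.09°  ✓
  (1,4): δ = 36.74°  ✓
  (1,5): δ = 67.96°  ·
  (1,6): δ = 98.84°  ·
  (2,3): δ = 86.31°  ·
  (2,4): δ = 28.49°  ✓
  (2,5): δ = 2.74°  ✓
  (2,6): δ = 33.62°  ✓
  (3,4): δ = 122.17°  ·
  (3,5): δ = 90.95°  ·
  (3,6): δ = 60.07°  ·
  (4,5): δ = 148.78°  ·
  (4,6): δ = 117.90°  ·
  (5,6): δ = 149.12°  ·
antipodal pairs: 6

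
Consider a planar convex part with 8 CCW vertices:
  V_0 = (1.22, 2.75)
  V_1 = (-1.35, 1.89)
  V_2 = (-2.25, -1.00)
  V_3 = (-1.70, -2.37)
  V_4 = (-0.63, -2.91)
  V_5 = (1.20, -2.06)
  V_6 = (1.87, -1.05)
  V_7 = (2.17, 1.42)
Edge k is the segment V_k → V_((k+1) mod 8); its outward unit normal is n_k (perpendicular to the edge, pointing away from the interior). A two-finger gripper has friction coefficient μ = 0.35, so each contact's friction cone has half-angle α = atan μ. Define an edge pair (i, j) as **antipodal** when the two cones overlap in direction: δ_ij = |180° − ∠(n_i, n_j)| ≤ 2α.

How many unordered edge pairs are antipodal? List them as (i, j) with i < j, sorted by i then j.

α = atan 0.35 = 19.29°;  2α = 38.58°
n_0 = (-0.3173, +0.9483)
n_1 = (-0.9548, +0.2973)
n_2 = (-0.9280, -0.3726)
n_3 = (-0.4505, -0.8928)
n_4 = (+0.4213, -0.9069)
n_5 = (+0.8333, -0.5528)
n_6 = (+0.9927, -0.1206)
n_7 = (+0.8137, +0.5812)
  (0,1): δ = 125.80°  ·
  (0,2): δ = 86.63°  ·
  (0,3): δ = 45.28°  ·
  (0,4): δ = 6.41°  ✓
  (0,5): δ = 37.94°  ✓
  (0,6): δ = 64.57°  ·
  (0,7): δ = 107.04°  ·
  (1,2): δ = 140.83°  ·
  (1,3): δ = 99.48°  ·
  (1,4): δ = 47.79°  ·
  (1,5): δ = 16.26°  ✓
  (1,6): δ = 10.37°  ✓
  (1,7): δ = 52.84°  ·
  (2,3): δ = 138.65°  ·
  (2,4): δ = 86.96°  ·
  (2,5): δ = 55.43°  ·
  (2,6): δ = 28.80°  ✓
  (2,7): δ = 13.66°  ✓
  (3,4): δ = 128.31°  ·
  (3,5): δ = 96.78°  ·
  (3,6): δ = 70.15°  ·
  (3,7): δ = 27.68°  ✓
  (4,5): δ = 148.47°  ·
  (4,6): δ = 121.84°  ·
  (4,7): δ = 79.38°  ·
  (5,6): δ = 153.37°  ·
  (5,7): δ = 110.90°  ·
  (6,7): δ = 137.54°  ·
antipodal pairs: 7

count = 7; pairs: (0,4), (0,5), (1,5), (1,6), (2,6), (2,7), (3,7)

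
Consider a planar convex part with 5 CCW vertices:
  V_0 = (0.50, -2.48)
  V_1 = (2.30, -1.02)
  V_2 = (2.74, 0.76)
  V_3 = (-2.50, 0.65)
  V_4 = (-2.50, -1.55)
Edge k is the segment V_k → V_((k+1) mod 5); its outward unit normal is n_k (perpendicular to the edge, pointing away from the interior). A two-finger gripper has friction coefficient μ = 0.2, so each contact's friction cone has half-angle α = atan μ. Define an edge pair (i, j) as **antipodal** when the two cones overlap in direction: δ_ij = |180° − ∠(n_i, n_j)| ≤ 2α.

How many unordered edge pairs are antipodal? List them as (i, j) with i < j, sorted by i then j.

α = atan 0.2 = 11.31°;  2α = 22.62°
n_0 = (+0.6299, -0.7766)
n_1 = (+0.9708, -0.2400)
n_2 = (-0.0210, +0.9998)
n_3 = (-1.0000, -0.0000)
n_4 = (-0.2961, -0.9552)
  (0,1): δ = 142.93°  ·
  (0,2): δ = 37.84°  ·
  (0,3): δ = 50.95°  ·
  (0,4): δ = 123.73°  ·
  (1,2): δ = 74.91°  ·
  (1,3): δ = 13.88°  ✓
  (1,4): δ = 86.66°  ·
  (2,3): δ = 91.20°  ·
  (2,4): δ = 18.43°  ✓
  (3,4): δ = 107.22°  ·
antipodal pairs: 2

count = 2; pairs: (1,3), (2,4)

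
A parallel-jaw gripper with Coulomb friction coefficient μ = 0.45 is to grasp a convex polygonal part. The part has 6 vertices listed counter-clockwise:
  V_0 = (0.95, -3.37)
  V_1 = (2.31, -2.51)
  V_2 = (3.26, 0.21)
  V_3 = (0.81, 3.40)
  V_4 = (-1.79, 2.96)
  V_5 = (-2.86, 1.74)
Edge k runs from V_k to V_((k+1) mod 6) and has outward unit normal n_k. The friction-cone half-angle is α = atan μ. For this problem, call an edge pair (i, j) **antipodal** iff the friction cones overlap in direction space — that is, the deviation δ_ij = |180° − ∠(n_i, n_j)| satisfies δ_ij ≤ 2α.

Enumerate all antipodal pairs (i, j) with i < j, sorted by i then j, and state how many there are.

α = atan 0.45 = 24.23°;  2α = 48.46°
n_0 = (+0.5345, -0.8452)
n_1 = (+0.9441, -0.3297)
n_2 = (+0.7931, +0.6091)
n_3 = (-0.1669, +0.9860)
n_4 = (-0.7518, +0.6594)
n_5 = (-0.8017, -0.5977)
  (0,1): δ = 141.56°  ·
  (0,2): δ = 84.78°  ·
  (0,3): δ = 22.70°  ✓
  (0,4): δ = 16.44°  ✓
  (0,5): δ = 94.40°  ·
  (1,2): δ = 123.22°  ·
  (1,3): δ = 61.14°  ·
  (1,4): δ = 22.00°  ✓
  (1,5): δ = 55.96°  ·
  (2,3): δ = 117.92°  ·
  (2,4): δ = 78.78°  ·
  (2,5): δ = 0.82°  ✓
  (3,4): δ = 140.86°  ·
  (3,5): δ = 62.90°  ·
  (4,5): δ = 102.04°  ·
antipodal pairs: 4

count = 4; pairs: (0,3), (0,4), (1,4), (2,5)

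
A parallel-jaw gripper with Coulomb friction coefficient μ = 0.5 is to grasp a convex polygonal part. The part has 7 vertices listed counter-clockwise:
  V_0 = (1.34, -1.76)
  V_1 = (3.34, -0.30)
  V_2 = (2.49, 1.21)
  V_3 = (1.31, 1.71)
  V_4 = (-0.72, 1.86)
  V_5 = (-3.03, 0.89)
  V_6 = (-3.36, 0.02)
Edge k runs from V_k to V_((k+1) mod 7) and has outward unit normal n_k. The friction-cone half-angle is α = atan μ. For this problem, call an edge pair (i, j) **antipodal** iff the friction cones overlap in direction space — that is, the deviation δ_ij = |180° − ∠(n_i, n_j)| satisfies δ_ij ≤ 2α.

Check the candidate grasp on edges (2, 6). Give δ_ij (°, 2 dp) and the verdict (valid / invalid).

δ = 2.22°, valid

α = atan 0.5 = 26.57°;  2α = 53.13°
edge 2: e_2 = (-1.18, +0.50);  n_2 = (+0.3901, +0.9208)
edge 6: e_6 = (+4.70, -1.78);  n_6 = (-0.3542, -0.9352)
∠(n_2, n_6) = 177.78°
δ = |180° − 177.78°| = 2.22°
2.22° ≤ 2α = 53.13°  →  valid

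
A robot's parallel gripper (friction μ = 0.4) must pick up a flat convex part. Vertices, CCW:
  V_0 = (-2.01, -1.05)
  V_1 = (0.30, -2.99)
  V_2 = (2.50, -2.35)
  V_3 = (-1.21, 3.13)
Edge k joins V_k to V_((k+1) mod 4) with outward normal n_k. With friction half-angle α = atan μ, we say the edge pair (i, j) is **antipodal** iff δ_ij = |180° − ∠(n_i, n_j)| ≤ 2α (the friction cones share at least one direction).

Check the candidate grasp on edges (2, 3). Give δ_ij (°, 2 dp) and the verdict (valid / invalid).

δ = 44.93°, invalid

α = atan 0.4 = 21.80°;  2α = 43.60°
edge 2: e_2 = (-3.71, +5.48);  n_2 = (+0.8281, +0.5606)
edge 3: e_3 = (-0.80, -4.18);  n_3 = (-0.9822, +0.1880)
∠(n_2, n_3) = 135.07°
δ = |180° − 135.07°| = 44.93°
44.93° > 2α = 43.60°  →  invalid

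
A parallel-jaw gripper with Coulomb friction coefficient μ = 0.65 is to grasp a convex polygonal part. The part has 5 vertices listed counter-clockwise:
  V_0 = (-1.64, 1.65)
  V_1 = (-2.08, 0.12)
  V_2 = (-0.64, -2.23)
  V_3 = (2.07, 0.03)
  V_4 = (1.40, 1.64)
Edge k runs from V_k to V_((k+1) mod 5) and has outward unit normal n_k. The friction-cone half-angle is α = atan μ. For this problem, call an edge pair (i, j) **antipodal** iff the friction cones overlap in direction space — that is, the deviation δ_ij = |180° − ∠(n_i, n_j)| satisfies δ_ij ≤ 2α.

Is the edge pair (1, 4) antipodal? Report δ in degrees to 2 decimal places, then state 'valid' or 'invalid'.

α = atan 0.65 = 33.02°;  2α = 66.05°
edge 1: e_1 = (+1.44, -2.35);  n_1 = (-0.8527, -0.5225)
edge 4: e_4 = (-3.04, +0.01);  n_4 = (+0.0033, +1.0000)
∠(n_1, n_4) = 121.69°
δ = |180° − 121.69°| = 58.31°
58.31° ≤ 2α = 66.05°  →  valid

δ = 58.31°, valid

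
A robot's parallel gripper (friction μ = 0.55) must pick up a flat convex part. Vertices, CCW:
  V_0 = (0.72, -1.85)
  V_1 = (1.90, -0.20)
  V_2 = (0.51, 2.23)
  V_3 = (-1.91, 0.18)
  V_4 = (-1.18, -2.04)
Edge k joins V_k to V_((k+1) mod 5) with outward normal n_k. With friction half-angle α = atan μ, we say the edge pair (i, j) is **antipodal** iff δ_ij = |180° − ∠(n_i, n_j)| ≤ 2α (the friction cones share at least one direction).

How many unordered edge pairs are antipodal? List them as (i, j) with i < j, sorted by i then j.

α = atan 0.55 = 28.81°;  2α = 57.62°
n_0 = (+0.8134, -0.5817)
n_1 = (+0.8680, +0.4965)
n_2 = (-0.6464, +0.7630)
n_3 = (-0.9500, -0.3124)
n_4 = (+0.0995, -0.9950)
  (0,1): δ = 114.66°  ·
  (0,2): δ = 14.16°  ✓
  (0,3): δ = 53.77°  ✓
  (0,4): δ = 131.28°  ·
  (1,2): δ = 79.50°  ·
  (1,3): δ = 11.57°  ✓
  (1,4): δ = 65.94°  ·
  (2,3): δ = 112.07°  ·
  (2,4): δ = 34.56°  ✓
  (3,4): δ = 102.49°  ·
antipodal pairs: 4

count = 4; pairs: (0,2), (0,3), (1,3), (2,4)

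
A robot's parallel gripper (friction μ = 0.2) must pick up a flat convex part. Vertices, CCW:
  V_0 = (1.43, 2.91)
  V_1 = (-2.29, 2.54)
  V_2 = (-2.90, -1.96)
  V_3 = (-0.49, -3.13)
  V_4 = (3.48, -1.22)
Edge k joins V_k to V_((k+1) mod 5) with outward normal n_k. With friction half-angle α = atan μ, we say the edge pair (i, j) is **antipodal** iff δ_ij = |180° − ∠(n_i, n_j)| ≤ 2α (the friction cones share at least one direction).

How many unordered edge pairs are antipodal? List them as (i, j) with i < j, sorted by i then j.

count = 1; pairs: (0,3)

α = atan 0.2 = 11.31°;  2α = 22.62°
n_0 = (-0.0990, +0.9951)
n_1 = (-0.9909, +0.1343)
n_2 = (-0.4367, -0.8996)
n_3 = (+0.4335, -0.9011)
n_4 = (+0.8957, +0.4446)
  (0,1): δ = 103.40°  ·
  (0,2): δ = 31.58°  ·
  (0,3): δ = 20.01°  ✓
  (0,4): δ = 110.72°  ·
  (1,2): δ = 108.18°  ·
  (1,3): δ = 56.59°  ·
  (1,4): δ = 34.12°  ·
  (2,3): δ = 128.41°  ·
  (2,4): δ = 37.71°  ·
  (3,4): δ = 89.29°  ·
antipodal pairs: 1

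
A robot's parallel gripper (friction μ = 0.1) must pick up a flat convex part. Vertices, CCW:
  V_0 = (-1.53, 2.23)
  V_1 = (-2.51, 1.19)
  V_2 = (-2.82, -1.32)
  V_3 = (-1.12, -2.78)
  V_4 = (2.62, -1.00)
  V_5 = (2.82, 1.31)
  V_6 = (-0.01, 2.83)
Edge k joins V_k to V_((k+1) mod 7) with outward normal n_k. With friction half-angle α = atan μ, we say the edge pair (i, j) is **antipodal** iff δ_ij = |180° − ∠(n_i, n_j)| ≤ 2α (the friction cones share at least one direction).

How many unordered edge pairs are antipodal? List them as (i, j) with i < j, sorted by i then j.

α = atan 0.1 = 5.71°;  2α = 11.42°
n_0 = (-0.7278, +0.6858)
n_1 = (-0.9925, +0.1226)
n_2 = (-0.6515, -0.7586)
n_3 = (+0.4297, -0.9029)
n_4 = (+0.9963, -0.0863)
n_5 = (+0.4732, +0.8810)
n_6 = (-0.3672, +0.9302)
  (0,1): δ = 143.74°  ·
  (0,2): δ = 87.36°  ·
  (0,3): δ = 21.25°  ·
  (0,4): δ = 38.35°  ·
  (0,5): δ = 105.06°  ·
  (0,6): δ = 154.84°  ·
  (1,2): δ = 123.62°  ·
  (1,3): δ = 57.51°  ·
  (1,4): δ = 2.09°  ✓
  (1,5): δ = 68.80°  ·
  (1,6): δ = 118.58°  ·
  (2,3): δ = 113.89°  ·
  (2,4): δ = 54.29°  ·
  (2,5): δ = 12.42°  ·
  (2,6): δ = 62.20°  ·
  (3,4): δ = 120.40°  ·
  (3,5): δ = 53.69°  ·
  (3,6): δ = 3.91°  ✓
  (4,5): δ = 113.29°  ·
  (4,6): δ = 63.51°  ·
  (5,6): δ = 130.22°  ·
antipodal pairs: 2

count = 2; pairs: (1,4), (3,6)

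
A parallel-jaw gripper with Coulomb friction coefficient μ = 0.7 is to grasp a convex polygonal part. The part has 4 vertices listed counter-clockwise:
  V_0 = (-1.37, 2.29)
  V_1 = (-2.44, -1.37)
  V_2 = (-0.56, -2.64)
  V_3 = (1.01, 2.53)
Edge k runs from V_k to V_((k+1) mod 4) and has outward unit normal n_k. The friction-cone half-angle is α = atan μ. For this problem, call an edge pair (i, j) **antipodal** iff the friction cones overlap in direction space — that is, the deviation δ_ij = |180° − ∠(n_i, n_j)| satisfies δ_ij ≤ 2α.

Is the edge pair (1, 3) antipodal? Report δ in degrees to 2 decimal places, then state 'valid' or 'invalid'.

α = atan 0.7 = 34.99°;  2α = 69.98°
edge 1: e_1 = (+1.88, -1.27);  n_1 = (-0.5598, -0.8286)
edge 3: e_3 = (-2.38, -0.24);  n_3 = (-0.1003, +0.9950)
∠(n_1, n_3) = 140.20°
δ = |180° − 140.20°| = 39.80°
39.80° ≤ 2α = 69.98°  →  valid

δ = 39.80°, valid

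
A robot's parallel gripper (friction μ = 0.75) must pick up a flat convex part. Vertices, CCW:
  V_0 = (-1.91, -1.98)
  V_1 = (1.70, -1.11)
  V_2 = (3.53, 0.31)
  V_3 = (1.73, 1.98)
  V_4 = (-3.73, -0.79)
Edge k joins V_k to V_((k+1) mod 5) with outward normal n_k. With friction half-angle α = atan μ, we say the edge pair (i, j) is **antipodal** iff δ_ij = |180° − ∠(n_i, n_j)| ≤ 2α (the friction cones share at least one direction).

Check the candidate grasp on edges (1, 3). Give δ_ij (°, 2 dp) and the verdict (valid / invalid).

α = atan 0.75 = 36.87°;  2α = 73.74°
edge 1: e_1 = (+1.83, +1.42);  n_1 = (+0.6130, -0.7900)
edge 3: e_3 = (-5.46, -2.77);  n_3 = (-0.4524, +0.8918)
∠(n_1, n_3) = 169.09°
δ = |180° − 169.09°| = 10.91°
10.91° ≤ 2α = 73.74°  →  valid

δ = 10.91°, valid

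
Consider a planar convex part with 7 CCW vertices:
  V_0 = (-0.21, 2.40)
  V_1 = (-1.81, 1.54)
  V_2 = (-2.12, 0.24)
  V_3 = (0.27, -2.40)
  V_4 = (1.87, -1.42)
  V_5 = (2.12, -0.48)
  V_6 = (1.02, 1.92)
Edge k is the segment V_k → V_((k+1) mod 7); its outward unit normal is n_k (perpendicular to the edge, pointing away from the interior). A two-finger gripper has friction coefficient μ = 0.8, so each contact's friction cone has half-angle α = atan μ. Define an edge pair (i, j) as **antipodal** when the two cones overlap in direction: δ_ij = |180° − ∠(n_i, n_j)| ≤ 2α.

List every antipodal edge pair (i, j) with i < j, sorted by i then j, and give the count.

α = atan 0.8 = 38.66°;  2α = 77.32°
n_0 = (-0.4734, +0.8808)
n_1 = (-0.9727, +0.2320)
n_2 = (-0.7413, -0.6711)
n_3 = (+0.5223, -0.8528)
n_4 = (+0.9664, -0.2570)
n_5 = (+0.9091, +0.4167)
n_6 = (+0.3635, +0.9316)
  (0,1): δ = 131.67°  ·
  (0,2): δ = 76.10°  ✓
  (0,3): δ = 3.23°  ✓
  (0,4): δ = 46.85°  ✓
  (0,5): δ = 86.37°  ·
  (0,6): δ = 130.42°  ·
  (1,2): δ = 124.43°  ·
  (1,3): δ = 45.10°  ✓
  (1,4): δ = 1.48°  ✓
  (1,5): δ = 38.04°  ✓
  (1,6): δ = 82.09°  ·
  (2,3): δ = 100.67°  ·
  (2,4): δ = 57.05°  ✓
  (2,5): δ = 17.53°  ✓
  (2,6): δ = 26.53°  ✓
  (3,4): δ = 136.38°  ·
  (3,5): δ = 96.86°  ·
  (3,6): δ = 52.81°  ✓
  (4,5): δ = 140.48°  ·
  (4,6): δ = 96.42°  ·
  (5,6): δ = 135.94°  ·
antipodal pairs: 10

count = 10; pairs: (0,2), (0,3), (0,4), (1,3), (1,4), (1,5), (2,4), (2,5), (2,6), (3,6)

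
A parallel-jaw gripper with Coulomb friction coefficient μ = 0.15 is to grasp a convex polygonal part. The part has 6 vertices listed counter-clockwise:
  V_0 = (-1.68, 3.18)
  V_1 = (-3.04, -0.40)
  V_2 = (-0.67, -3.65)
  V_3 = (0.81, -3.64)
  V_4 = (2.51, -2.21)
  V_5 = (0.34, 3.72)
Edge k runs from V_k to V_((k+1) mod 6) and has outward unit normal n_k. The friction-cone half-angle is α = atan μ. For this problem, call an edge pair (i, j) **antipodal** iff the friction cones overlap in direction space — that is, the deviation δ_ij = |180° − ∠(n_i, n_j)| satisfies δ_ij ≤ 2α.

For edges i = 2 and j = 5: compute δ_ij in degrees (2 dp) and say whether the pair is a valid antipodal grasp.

α = atan 0.15 = 8.53°;  2α = 17.06°
edge 2: e_2 = (+1.48, +0.01);  n_2 = (+0.0068, -1.0000)
edge 5: e_5 = (-2.02, -0.54);  n_5 = (-0.2583, +0.9661)
∠(n_2, n_5) = 165.42°
δ = |180° − 165.42°| = 14.58°
14.58° ≤ 2α = 17.06°  →  valid

δ = 14.58°, valid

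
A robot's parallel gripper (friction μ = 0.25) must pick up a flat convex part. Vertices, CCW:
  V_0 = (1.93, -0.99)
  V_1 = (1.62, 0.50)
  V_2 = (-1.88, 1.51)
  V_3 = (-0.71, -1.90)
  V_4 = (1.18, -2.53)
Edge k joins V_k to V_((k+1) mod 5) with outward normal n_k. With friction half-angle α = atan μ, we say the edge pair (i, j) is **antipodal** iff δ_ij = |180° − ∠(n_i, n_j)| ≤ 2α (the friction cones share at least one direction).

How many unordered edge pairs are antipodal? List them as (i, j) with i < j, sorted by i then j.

α = atan 0.25 = 14.04°;  2α = 28.07°
n_0 = (+0.9790, +0.2037)
n_1 = (+0.2773, +0.9608)
n_2 = (-0.9459, -0.3245)
n_3 = (-0.3162, -0.9487)
n_4 = (+0.8990, -0.4378)
  (0,1): δ = 117.85°  ·
  (0,2): δ = 7.18°  ✓
  (0,3): δ = 59.81°  ·
  (0,4): δ = 142.28°  ·
  (1,2): δ = 54.97°  ·
  (1,3): δ = 2.34°  ✓
  (1,4): δ = 80.13°  ·
  (2,3): δ = 127.37°  ·
  (2,4): δ = 44.90°  ·
  (3,4): δ = 97.53°  ·
antipodal pairs: 2

count = 2; pairs: (0,2), (1,3)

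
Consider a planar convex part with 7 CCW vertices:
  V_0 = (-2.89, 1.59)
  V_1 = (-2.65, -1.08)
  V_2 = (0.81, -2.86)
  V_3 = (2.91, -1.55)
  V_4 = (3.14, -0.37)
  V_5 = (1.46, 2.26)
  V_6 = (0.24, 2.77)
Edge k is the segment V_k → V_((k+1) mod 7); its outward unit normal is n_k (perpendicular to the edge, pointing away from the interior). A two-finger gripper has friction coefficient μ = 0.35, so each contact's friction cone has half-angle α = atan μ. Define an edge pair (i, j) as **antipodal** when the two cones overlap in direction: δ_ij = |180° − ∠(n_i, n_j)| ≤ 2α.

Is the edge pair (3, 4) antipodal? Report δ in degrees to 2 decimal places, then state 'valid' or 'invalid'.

α = atan 0.35 = 19.29°;  2α = 38.58°
edge 3: e_3 = (+0.23, +1.18);  n_3 = (+0.9815, -0.1913)
edge 4: e_4 = (-1.68, +2.63);  n_4 = (+0.8427, +0.5383)
∠(n_3, n_4) = 43.60°
δ = |180° − 43.60°| = 136.40°
136.40° > 2α = 38.58°  →  invalid

δ = 136.40°, invalid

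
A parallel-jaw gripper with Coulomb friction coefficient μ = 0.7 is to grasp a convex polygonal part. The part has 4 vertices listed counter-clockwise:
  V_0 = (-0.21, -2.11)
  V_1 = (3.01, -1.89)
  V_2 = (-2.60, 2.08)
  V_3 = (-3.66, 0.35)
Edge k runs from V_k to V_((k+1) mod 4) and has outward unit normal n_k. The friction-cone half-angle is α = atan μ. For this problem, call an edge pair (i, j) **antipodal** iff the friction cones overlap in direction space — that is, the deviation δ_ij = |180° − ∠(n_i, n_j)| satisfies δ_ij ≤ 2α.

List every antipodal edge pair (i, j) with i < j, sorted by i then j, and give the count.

α = atan 0.7 = 34.99°;  2α = 69.98°
n_0 = (+0.0682, -0.9977)
n_1 = (+0.5777, +0.8163)
n_2 = (-0.8527, +0.5224)
n_3 = (-0.5806, -0.8142)
  (0,1): δ = 39.19°  ✓
  (0,2): δ = 54.59°  ✓
  (0,3): δ = 140.60°  ·
  (1,2): δ = 86.21°  ·
  (1,3): δ = 0.20°  ✓
  (2,3): δ = 93.99°  ·
antipodal pairs: 3

count = 3; pairs: (0,1), (0,2), (1,3)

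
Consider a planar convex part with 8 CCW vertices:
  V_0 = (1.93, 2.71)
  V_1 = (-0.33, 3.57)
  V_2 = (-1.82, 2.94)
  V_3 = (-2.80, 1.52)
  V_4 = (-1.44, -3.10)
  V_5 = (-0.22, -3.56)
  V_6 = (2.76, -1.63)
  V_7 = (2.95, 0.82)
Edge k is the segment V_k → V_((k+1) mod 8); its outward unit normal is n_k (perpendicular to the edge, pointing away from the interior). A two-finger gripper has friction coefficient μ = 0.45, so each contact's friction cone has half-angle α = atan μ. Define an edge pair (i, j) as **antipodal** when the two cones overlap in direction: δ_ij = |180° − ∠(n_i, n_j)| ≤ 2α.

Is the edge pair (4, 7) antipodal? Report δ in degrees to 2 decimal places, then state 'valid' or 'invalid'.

δ = 40.99°, valid

α = atan 0.45 = 24.23°;  2α = 48.46°
edge 4: e_4 = (+1.22, -0.46);  n_4 = (-0.3528, -0.9357)
edge 7: e_7 = (-1.02, +1.89);  n_7 = (+0.8800, +0.4749)
∠(n_4, n_7) = 139.01°
δ = |180° − 139.01°| = 40.99°
40.99° ≤ 2α = 48.46°  →  valid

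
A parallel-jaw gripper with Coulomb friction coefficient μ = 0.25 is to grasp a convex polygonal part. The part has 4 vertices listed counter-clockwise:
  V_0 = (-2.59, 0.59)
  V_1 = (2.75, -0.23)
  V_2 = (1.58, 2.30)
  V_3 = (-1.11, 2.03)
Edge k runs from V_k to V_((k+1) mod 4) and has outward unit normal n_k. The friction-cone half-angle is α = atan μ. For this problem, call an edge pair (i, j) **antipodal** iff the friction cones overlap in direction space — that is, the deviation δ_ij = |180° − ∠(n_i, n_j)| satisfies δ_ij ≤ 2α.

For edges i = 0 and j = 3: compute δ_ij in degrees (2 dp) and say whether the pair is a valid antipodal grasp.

α = atan 0.25 = 14.04°;  2α = 28.07°
edge 0: e_0 = (+5.34, -0.82);  n_0 = (-0.1518, -0.9884)
edge 3: e_3 = (-1.48, -1.44);  n_3 = (-0.6974, +0.7167)
∠(n_0, n_3) = 127.05°
δ = |180° − 127.05°| = 52.95°
52.95° > 2α = 28.07°  →  invalid

δ = 52.95°, invalid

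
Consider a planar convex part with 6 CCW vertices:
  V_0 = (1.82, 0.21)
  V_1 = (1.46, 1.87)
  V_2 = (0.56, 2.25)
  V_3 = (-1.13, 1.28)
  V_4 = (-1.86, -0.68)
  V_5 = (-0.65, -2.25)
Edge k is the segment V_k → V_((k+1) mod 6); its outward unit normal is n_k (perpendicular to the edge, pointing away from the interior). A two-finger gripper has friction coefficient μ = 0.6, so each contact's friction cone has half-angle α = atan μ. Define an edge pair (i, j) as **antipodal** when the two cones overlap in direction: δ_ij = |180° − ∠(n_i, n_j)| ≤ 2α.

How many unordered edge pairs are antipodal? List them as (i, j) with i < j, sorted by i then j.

count = 5; pairs: (0,3), (0,4), (1,4), (2,5), (3,5)

α = atan 0.6 = 30.96°;  2α = 61.93°
n_0 = (+0.9773, +0.2119)
n_1 = (+0.3890, +0.9212)
n_2 = (-0.4978, +0.8673)
n_3 = (-0.9371, +0.3490)
n_4 = (-0.7921, -0.6104)
n_5 = (+0.7057, -0.7085)
  (0,1): δ = 125.13°  ·
  (0,2): δ = 72.38°  ·
  (0,3): δ = 32.66°  ✓
  (0,4): δ = 25.39°  ✓
  (0,5): δ = 122.65°  ·
  (1,2): δ = 127.26°  ·
  (1,3): δ = 87.54°  ·
  (1,4): δ = 29.49°  ✓
  (1,5): δ = 67.77°  ·
  (2,3): δ = 140.28°  ·
  (2,4): δ = 82.23°  ·
  (2,5): δ = 15.03°  ✓
  (3,4): δ = 121.95°  ·
  (3,5): δ = 24.69°  ✓
  (4,5): δ = 82.74°  ·
antipodal pairs: 5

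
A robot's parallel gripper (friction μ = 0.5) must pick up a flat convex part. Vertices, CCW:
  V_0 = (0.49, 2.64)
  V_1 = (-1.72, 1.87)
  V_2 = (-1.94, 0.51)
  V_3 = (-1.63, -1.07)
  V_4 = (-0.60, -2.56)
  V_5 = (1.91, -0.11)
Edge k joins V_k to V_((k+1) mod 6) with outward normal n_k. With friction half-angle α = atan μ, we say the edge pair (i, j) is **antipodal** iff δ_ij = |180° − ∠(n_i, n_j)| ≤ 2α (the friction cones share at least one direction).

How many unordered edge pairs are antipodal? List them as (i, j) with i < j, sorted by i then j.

α = atan 0.5 = 26.57°;  2α = 53.13°
n_0 = (-0.3290, +0.9443)
n_1 = (-0.9872, +0.1597)
n_2 = (-0.9813, -0.1925)
n_3 = (-0.8226, -0.5686)
n_4 = (+0.6985, -0.7156)
n_5 = (+0.8885, +0.4588)
  (0,1): δ = 118.40°  ·
  (0,2): δ = 98.11°  ·
  (0,3): δ = 74.55°  ·
  (0,4): δ = 25.10°  ✓
  (0,5): δ = 98.10°  ·
  (1,2): δ = 159.71°  ·
  (1,3): δ = 136.16°  ·
  (1,4): δ = 36.50°  ✓
  (1,5): δ = 36.50°  ✓
  (2,3): δ = 156.45°  ·
  (2,4): δ = 56.79°  ·
  (2,5): δ = 16.21°  ✓
  (3,4): δ = 80.35°  ·
  (3,5): δ = 7.34°  ✓
  (4,5): δ = 107.00°  ·
antipodal pairs: 5

count = 5; pairs: (0,4), (1,4), (1,5), (2,5), (3,5)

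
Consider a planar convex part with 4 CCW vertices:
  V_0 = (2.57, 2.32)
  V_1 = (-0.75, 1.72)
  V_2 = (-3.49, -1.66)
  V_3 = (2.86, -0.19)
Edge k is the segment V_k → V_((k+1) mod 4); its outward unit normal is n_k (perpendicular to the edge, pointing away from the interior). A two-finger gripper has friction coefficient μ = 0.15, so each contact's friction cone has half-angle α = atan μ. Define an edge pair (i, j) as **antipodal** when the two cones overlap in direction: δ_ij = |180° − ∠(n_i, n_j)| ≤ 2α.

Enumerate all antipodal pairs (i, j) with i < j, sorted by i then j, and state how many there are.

α = atan 0.15 = 8.53°;  2α = 17.06°
n_0 = (-0.1778, +0.9841)
n_1 = (-0.7768, +0.6297)
n_2 = (+0.2255, -0.9742)
n_3 = (+0.9934, +0.1148)
  (0,1): δ = 139.27°  ·
  (0,2): δ = 2.79°  ✓
  (0,3): δ = 86.35°  ·
  (1,2): δ = 37.94°  ·
  (1,3): δ = 45.62°  ·
  (2,3): δ = 96.44°  ·
antipodal pairs: 1

count = 1; pairs: (0,2)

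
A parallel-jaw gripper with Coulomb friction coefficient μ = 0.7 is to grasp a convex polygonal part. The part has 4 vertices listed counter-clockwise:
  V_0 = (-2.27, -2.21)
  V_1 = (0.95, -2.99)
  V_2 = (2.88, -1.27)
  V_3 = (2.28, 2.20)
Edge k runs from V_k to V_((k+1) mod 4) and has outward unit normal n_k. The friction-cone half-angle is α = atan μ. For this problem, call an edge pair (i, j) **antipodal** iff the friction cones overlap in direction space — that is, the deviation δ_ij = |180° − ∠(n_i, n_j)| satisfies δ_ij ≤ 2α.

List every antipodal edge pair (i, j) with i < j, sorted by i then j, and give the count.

α = atan 0.7 = 34.99°;  2α = 69.98°
n_0 = (-0.2354, -0.9719)
n_1 = (+0.6653, -0.7466)
n_2 = (+0.9854, +0.1704)
n_3 = (-0.6960, +0.7181)
  (0,1): δ = 124.68°  ·
  (0,2): δ = 66.57°  ✓
  (0,3): δ = 57.72°  ✓
  (1,2): δ = 121.90°  ·
  (1,3): δ = 2.40°  ✓
  (2,3): δ = 55.71°  ✓
antipodal pairs: 4

count = 4; pairs: (0,2), (0,3), (1,3), (2,3)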